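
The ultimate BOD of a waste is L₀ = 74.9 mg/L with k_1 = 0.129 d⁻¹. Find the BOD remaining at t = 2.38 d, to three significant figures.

L ≈ 55.1 mg/L

L_t = L₀ e^(−k_1 t) = 74.9 × e^(−0.129×2.38) = 74.9 × 0.7356 = 55.10 mg/L.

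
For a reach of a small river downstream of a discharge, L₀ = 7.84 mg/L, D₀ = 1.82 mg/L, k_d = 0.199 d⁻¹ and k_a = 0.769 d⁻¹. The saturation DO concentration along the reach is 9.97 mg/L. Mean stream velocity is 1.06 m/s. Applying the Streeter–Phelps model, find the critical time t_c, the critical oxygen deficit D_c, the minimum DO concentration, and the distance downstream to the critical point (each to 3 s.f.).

t_c ≈ 0.453 d; D_c ≈ 1.85 mg/L; min DO ≈ 8.12 mg/L; x_c ≈ 41.5 km

With k_a/k_d = 3.864 and 1 − D₀(k_a−k_d)/(k_d L₀) = 0.3351,
t_c = ln(3.864 × 0.3351) / (0.769 − 0.199) = ln(1.295) / 0.5700 = 0.2584/0.5700 = 0.4533 d.
L(t_c) = L₀ e^(−k_d t_c) = 7.84 × 0.9137 = 7.164 mg/L, and at the critical point k_a D_c = k_d L, so D_c = (0.199/0.769) × 7.164 = 1.854 mg/L.
Minimum DO = C_s − D_c = 9.97 − 1.854 = 8.116 mg/L.
x_c = v t_c = 1.06 m/s × 0.4533 d × 86400 s/d = 41510 m ≈ 41.5 km.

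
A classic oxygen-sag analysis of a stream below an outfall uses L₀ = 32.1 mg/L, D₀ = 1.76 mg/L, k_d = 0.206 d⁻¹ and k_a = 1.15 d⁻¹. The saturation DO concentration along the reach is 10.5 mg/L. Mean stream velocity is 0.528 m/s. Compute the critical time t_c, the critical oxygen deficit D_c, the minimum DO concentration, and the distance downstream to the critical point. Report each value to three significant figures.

With k_a/k_d = 5.583 and 1 − D₀(k_a−k_d)/(k_d L₀) = 0.7487,
t_c = ln(5.583 × 0.7487) / (1.15 − 0.206) = ln(4.180) / 0.9440 = 1.430/0.9440 = 1.515 d.
D_c = (k_d/k_a) L₀ e^(−k_d t_c) = (0.206/1.15) × 32.1 × e^(−0.206×1.515) = 0.1791 × 32.1 × 0.7319 = 4.208 mg/L.
Minimum DO = C_s − D_c = 10.5 − 4.208 = 6.292 mg/L.
x_c = v t_c = 0.528 m/s × 1.515 d × 86400 s/d = 69120 m ≈ 69.1 km.

t_c ≈ 1.52 d; D_c ≈ 4.21 mg/L; min DO ≈ 6.29 mg/L; x_c ≈ 69.1 km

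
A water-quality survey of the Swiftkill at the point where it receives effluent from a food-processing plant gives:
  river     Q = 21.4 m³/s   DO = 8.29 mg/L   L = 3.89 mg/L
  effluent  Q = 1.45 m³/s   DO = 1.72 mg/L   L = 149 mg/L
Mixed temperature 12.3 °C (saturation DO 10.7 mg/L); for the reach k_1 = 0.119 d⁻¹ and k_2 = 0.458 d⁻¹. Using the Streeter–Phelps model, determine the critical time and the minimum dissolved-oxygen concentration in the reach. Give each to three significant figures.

t_c ≈ 1.16 d; minimum DO ≈ 7.74 mg/L

Mixed DO = (21.4×8.29 + 1.45×1.72)/(21.4+1.45) = 179.9/22.85 = 7.873 mg/L.
Mixed L₀ = (21.4×3.89 + 1.45×149)/(22.85) = 299.3/22.85 = 13.10 mg/L.
Initial deficit D₀ = C_s − DO₀ = 10.7 − 7.873 = 2.827 mg/L.
t_c = (1/0.3390) ln[(0.458/0.119)(1 − 2.827×0.3390/(0.119×13.10))] = 2.950 × ln(1.482) = 1.161 d.
D_c = (0.119/0.458) × 13.10 × e^(−0.119×1.161) = 0.2598 × 13.10 × 0.8709 = 2.964 mg/L.
Minimum DO = 10.7 − 2.964 = 7.736 mg/L.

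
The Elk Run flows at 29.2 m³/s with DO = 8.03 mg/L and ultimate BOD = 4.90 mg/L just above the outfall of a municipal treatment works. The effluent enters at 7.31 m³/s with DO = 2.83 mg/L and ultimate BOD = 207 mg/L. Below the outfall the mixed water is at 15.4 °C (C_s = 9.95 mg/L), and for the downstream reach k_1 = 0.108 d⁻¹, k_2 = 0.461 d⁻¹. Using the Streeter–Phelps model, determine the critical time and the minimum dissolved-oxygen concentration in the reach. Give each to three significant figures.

Mixed DO = (29.2×8.03 + 7.31×2.83)/(29.2+7.31) = 255.2/36.51 = 6.989 mg/L.
Mixed L₀ = (29.2×4.90 + 7.31×207)/(36.51) = 1656/36.51 = 45.36 mg/L.
Initial deficit D₀ = C_s − DO₀ = 9.95 − 6.989 = 2.961 mg/L.
t_c = (1/0.3530) ln[(0.461/0.108)(1 − 2.961×0.3530/(0.108×45.36))] = 2.833 × ln(3.358) = 3.431 d.
D_c = (0.108/0.461) × 45.36 × e^(−0.108×3.431) = 0.2343 × 45.36 × 0.6903 = 7.337 mg/L.
Minimum DO = 9.95 − 7.337 = 2.613 mg/L.

t_c ≈ 3.43 d; minimum DO ≈ 2.61 mg/L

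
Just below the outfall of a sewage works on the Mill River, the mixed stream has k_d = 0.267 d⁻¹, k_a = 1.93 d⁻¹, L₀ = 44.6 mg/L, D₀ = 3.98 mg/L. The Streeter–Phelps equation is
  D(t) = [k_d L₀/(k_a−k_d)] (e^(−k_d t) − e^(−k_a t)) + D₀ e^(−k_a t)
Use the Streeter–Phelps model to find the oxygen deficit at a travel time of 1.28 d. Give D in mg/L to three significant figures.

k_d L₀/(k_a−k_d) = 0.267×44.6/(1.93−0.267) = 11.91/1.663 = 7.161 mg/L.
e^(−k_d t) = e^(−0.267×1.280) = 0.7105; e^(−k_a t) = e^(−1.93×1.280) = 0.08455.
D = 7.161 × (0.7105 − 0.08455) + 3.98 × 0.08455 = 4.482 + 0.3365 = 4.819 mg/L.

D ≈ 4.82 mg/L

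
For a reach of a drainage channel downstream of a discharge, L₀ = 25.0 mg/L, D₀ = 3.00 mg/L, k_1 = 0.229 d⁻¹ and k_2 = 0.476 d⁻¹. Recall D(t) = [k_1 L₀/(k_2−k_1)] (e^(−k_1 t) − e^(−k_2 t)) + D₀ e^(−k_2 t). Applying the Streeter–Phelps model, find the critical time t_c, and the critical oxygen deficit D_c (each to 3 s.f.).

At the critical point dD/dt = 0, so k_1 L₀ e^(−k_1 t) = k_2 D. Substituting D(t) from the Streeter–Phelps equation and solving for t gives
t_c = ln[(k_2/k_1)(1 − D₀(k_2−k_1)/(k_1 L₀))] / (k_2−k_1).
Here k_2−k_1 = 0.2470 d⁻¹ and 1 − D₀(k_2−k_1)/(k_1 L₀) = 1 − 3.00×0.2470/(0.229×25.0) = 0.8706, so
t_c = ln(2.079 × 0.8706) / 0.2470 = 0.5931 / 0.2470 = 2.401 d.
L(t_c) = L₀ e^(−k_1 t_c) = 25.0 × 0.5770 = 14.43 mg/L, and at the critical point k_2 D_c = k_1 L, so D_c = (0.229/0.476) × 14.43 = 6.940 mg/L.

t_c ≈ 2.40 d; D_c ≈ 6.94 mg/L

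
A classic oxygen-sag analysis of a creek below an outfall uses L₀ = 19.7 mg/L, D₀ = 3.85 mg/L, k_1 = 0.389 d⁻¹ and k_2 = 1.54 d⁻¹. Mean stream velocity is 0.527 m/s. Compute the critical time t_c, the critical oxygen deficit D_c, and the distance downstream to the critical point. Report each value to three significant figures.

t_c ≈ 0.445 d; D_c ≈ 4.18 mg/L; x_c ≈ 20.3 km

t_c = [1/(k_2−k_1)] ln[(k_2/k_1)(1 − D₀(k_2−k_1)/(k_1 L₀))]
= [1/(1.54−0.389)] ln[(1.54/0.389)(1 − 3.85×1.151/(0.389×19.7))]
= (1/1.151) ln[3.959 × 0.4217] = 0.8688 × ln(1.670) = 0.8688 × 0.5126 = 0.4454 d.
D_c = (k_1/k_2) L₀ e^(−k_1 t_c) = (0.389/1.54) × 19.7 × e^(−0.389×0.4454) = 0.2526 × 19.7 × 0.8409 = 4.185 mg/L.
x_c = v t_c = 0.527 m/s × 0.4454 d × 86400 s/d = 20280 m ≈ 20.3 km.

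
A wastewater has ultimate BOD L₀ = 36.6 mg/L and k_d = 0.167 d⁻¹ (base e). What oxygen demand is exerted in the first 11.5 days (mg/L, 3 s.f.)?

y ≈ 31.2 mg/L

y_t = L₀(1 − e^(−k_d t)) = 36.6 × (1 − e^(−0.167×11.5))
= 36.6 × (1 − 0.1465) = 36.6 × 0.8535 = 31.24 mg/L.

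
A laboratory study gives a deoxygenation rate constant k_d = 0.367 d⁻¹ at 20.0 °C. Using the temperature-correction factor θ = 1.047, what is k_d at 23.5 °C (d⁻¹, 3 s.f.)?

k_d(T₂) = k_d(T₁) · θ^(T₂−T₁) = 0.367 × 1.047^(23.5−20.0)
= 0.367 × 1.047^3.50 = 0.367 × 1.174 = 0.4310 d⁻¹.

k_d ≈ 0.431 d⁻¹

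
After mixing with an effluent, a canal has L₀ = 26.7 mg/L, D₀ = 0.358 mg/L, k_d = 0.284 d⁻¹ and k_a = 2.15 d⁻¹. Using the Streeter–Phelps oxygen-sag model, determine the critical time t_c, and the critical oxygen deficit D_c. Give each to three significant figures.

t_c ≈ 1.04 d; D_c ≈ 2.63 mg/L

With k_a/k_d = 7.570 and 1 − D₀(k_a−k_d)/(k_d L₀) = 0.9119,
t_c = ln(7.570 × 0.9119) / (2.15 − 0.284) = ln(6.903) / 1.866 = 1.932/1.866 = 1.035 d.
D_c = (k_d/k_a) L₀ e^(−k_d t_c) = (0.284/2.15) × 26.7 × e^(−0.284×1.035) = 0.1321 × 26.7 × 0.7452 = 2.628 mg/L.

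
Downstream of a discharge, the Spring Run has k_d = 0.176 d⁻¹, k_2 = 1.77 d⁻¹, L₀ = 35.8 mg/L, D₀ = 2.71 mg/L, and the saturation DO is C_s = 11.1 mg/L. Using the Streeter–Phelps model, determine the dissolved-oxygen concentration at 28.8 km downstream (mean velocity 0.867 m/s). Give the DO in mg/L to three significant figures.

Travel time t = x/v = 28.8 km / (0.867 m/s) = 28800 m / 0.867 m/s = 33220 s = 0.3845 d.
k_d L₀/(k_2−k_d) = 0.176×35.8/(1.77−0.176) = 6.301/1.594 = 3.953 mg/L.
e^(−k_d t) = e^(−0.176×0.3845) = 0.9346; e^(−k_2 t) = e^(−1.77×0.3845) = 0.5064.
D = 3.953 × (0.9346 − 0.5064) + 2.71 × 0.5064 = 1.693 + 1.372 = 3.065 mg/L.
DO = C_s − D = 11.1 − 3.065 = 8.035 mg/L.

DO ≈ 8.04 mg/L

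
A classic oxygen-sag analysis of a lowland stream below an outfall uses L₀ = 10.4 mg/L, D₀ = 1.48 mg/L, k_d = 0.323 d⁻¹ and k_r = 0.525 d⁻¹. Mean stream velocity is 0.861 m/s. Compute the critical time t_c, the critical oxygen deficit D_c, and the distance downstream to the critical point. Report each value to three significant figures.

t_c ≈ 1.94 d; D_c ≈ 3.42 mg/L; x_c ≈ 145 km

t_c = [1/(k_r−k_d)] ln[(k_r/k_d)(1 − D₀(k_r−k_d)/(k_d L₀))]
= [1/(0.525−0.323)] ln[(0.525/0.323)(1 − 1.48×0.2020/(0.323×10.4))]
= (1/0.2020) ln[1.625 × 0.9110] = 4.950 × ln(1.481) = 4.950 × 0.3925 = 1.943 d.
L(t_c) = L₀ e^(−k_d t_c) = 10.4 × 0.5338 = 5.552 mg/L, and at the critical point k_r D_c = k_d L, so D_c = (0.323/0.525) × 5.552 = 3.416 mg/L.
x_c = v t_c = 0.861 m/s × 1.943 d × 86400 s/d = 144600 m ≈ 145 km.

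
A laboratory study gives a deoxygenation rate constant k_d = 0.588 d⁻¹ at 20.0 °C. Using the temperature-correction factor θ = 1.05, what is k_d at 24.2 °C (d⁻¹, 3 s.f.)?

k_d ≈ 0.722 d⁻¹

k_d(T₂) = k_d(T₁) · θ^(T₂−T₁) = 0.588 × 1.05^(24.2−20.0)
= 0.588 × 1.05^4.20 = 0.588 × 1.227 = 0.7217 d⁻¹.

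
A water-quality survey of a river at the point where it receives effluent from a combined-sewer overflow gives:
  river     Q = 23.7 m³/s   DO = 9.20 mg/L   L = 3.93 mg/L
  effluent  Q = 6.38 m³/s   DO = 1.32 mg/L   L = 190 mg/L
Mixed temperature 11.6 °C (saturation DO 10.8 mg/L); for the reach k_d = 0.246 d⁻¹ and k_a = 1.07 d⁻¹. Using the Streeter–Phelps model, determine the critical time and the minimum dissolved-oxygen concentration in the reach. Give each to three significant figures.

t_c ≈ 1.43 d; minimum DO ≈ 3.78 mg/L

Mixed DO = (23.7×9.20 + 6.38×1.32)/(23.7+6.38) = 226.5/30.08 = 7.529 mg/L.
Mixed L₀ = (23.7×3.93 + 6.38×190)/(30.08) = 1305/30.08 = 43.40 mg/L.
Initial deficit D₀ = C_s − DO₀ = 10.8 − 7.529 = 3.271 mg/L.
t_c = (1/0.8240) ln[(1.07/0.246)(1 − 3.271×0.8240/(0.246×43.40))] = 1.214 × ln(3.251) = 1.431 d.
D_c = (0.246/1.07) × 43.40 × e^(−0.246×1.431) = 0.2299 × 43.40 × 0.7033 = 7.017 mg/L.
Minimum DO = 10.8 − 7.017 = 3.783 mg/L.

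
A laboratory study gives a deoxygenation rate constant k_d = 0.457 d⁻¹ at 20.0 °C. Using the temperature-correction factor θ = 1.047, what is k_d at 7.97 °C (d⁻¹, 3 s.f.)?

k_d ≈ 0.263 d⁻¹

k_d(T₂) = k_d(T₁) · θ^(T₂−T₁) = 0.457 × 1.047^(7.97−20.0)
= 0.457 × 1.047^-12.0 = 0.457 × 0.5755 = 0.2630 d⁻¹.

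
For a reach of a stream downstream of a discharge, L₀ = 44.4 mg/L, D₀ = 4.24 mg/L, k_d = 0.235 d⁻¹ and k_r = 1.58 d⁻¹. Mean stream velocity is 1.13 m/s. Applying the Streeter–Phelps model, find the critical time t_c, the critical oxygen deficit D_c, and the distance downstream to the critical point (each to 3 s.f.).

t_c = [1/(k_r−k_d)] ln[(k_r/k_d)(1 − D₀(k_r−k_d)/(k_d L₀))]
= [1/(1.58−0.235)] ln[(1.58/0.235)(1 − 4.24×1.345/(0.235×44.4))]
= (1/1.345) ln[6.723 × 0.4534] = 0.7435 × ln(3.049) = 0.7435 × 1.115 = 0.8288 d.
D_c = (k_d/k_r) L₀ e^(−k_d t_c) = (0.235/1.58) × 44.4 × e^(−0.235×0.8288) = 0.1487 × 44.4 × 0.8230 = 5.435 mg/L.
x_c = v t_c = 1.13 m/s × 0.8288 d × 86400 s/d = 80920 m ≈ 80.9 km.

t_c ≈ 0.829 d; D_c ≈ 5.44 mg/L; x_c ≈ 80.9 km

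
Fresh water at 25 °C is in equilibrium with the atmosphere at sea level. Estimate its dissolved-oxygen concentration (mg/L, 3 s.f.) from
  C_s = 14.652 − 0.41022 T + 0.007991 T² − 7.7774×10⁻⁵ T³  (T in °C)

C_s ≈ 8.18 mg/L

C_s = 14.652 − 0.41022×25 + 0.007991×25² − 7.7774×10⁻⁵×25³ = 8.176 mg/L.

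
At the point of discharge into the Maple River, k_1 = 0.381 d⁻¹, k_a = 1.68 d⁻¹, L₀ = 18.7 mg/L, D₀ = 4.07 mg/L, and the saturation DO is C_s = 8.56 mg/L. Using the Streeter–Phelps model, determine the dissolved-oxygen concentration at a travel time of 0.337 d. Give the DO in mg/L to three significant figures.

k_1 L₀/(k_a−k_1) = 0.381×18.7/(1.68−0.381) = 7.125/1.299 = 5.485 mg/L.
e^(−k_1 t) = e^(−0.381×0.3370) = 0.8795; e^(−k_a t) = e^(−1.68×0.3370) = 0.5677.
D = 5.485 × (0.8795 − 0.5677) + 4.07 × 0.5677 = 1.710 + 2.311 = 4.021 mg/L.
DO = C_s − D = 8.56 − 4.021 = 4.539 mg/L.

DO ≈ 4.54 mg/L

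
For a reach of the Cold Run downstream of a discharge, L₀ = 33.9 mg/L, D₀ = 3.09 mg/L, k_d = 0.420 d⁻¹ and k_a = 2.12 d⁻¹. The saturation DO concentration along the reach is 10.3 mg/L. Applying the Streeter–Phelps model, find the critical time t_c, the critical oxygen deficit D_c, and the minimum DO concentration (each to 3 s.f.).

With k_a/k_d = 5.048 and 1 − D₀(k_a−k_d)/(k_d L₀) = 0.6311,
t_c = ln(5.048 × 0.6311) / (2.12 − 0.420) = ln(3.185) / 1.700 = 1.159/1.700 = 0.6815 d.
D_c = (k_d/k_a) L₀ e^(−k_d t_c) = (0.420/2.12) × 33.9 × e^(−0.420×0.6815) = 0.1981 × 33.9 × 0.7511 = 5.044 mg/L.
Minimum DO = C_s − D_c = 10.3 − 5.044 = 5.256 mg/L.

t_c ≈ 0.682 d; D_c ≈ 5.04 mg/L; min DO ≈ 5.26 mg/L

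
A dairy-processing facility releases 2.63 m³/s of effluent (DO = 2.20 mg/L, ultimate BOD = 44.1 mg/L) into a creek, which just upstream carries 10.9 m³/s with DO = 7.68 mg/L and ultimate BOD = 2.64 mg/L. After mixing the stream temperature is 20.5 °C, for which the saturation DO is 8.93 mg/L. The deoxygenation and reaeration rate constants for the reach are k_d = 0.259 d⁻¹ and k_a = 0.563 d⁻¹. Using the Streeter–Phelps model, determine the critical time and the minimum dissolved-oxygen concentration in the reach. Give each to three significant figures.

Mixed DO = (10.9×7.68 + 2.63×2.20)/(10.9+2.63) = 89.50/13.53 = 6.615 mg/L.
Mixed L₀ = (10.9×2.64 + 2.63×44.1)/(13.53) = 144.8/13.53 = 10.70 mg/L.
Initial deficit D₀ = C_s − DO₀ = 8.93 − 6.615 = 2.315 mg/L.
t_c = (1/0.3040) ln[(0.563/0.259)(1 − 2.315×0.3040/(0.259×10.70))] = 3.289 × ln(1.622) = 1.590 d.
D_c = (0.259/0.563) × 10.70 × e^(−0.259×1.590) = 0.4600 × 10.70 × 0.6624 = 3.260 mg/L.
Minimum DO = 8.93 − 3.260 = 5.670 mg/L.

t_c ≈ 1.59 d; minimum DO ≈ 5.67 mg/L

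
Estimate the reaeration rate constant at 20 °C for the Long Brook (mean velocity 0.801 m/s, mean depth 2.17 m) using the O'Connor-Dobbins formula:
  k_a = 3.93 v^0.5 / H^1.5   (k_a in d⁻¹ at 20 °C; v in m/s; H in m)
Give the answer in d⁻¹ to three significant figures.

k_a = 3.93 × 0.801^0.5 / 2.17^1.5 = 3.93 × 0.8950 / 3.197 = 1.100 d⁻¹.

k_a ≈ 1.10 d⁻¹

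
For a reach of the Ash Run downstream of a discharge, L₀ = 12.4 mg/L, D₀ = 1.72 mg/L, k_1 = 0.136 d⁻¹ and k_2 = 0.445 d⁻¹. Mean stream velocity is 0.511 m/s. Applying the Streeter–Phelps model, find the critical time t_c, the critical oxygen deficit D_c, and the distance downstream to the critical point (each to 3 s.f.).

t_c ≈ 2.61 d; D_c ≈ 2.66 mg/L; x_c ≈ 115 km

t_c = [1/(k_2−k_1)] ln[(k_2/k_1)(1 − D₀(k_2−k_1)/(k_1 L₀))]
= [1/(0.445−0.136)] ln[(0.445/0.136)(1 − 1.72×0.3090/(0.136×12.4))]
= (1/0.3090) ln[3.272 × 0.6848] = 3.236 × ln(2.241) = 3.236 × 0.8069 = 2.611 d.
L(t_c) = L₀ e^(−k_1 t_c) = 12.4 × 0.7011 = 8.694 mg/L, and at the critical point k_2 D_c = k_1 L, so D_c = (0.136/0.445) × 8.694 = 2.657 mg/L.
x_c = v t_c = 0.511 m/s × 2.611 d × 86400 s/d = 115300 m ≈ 115 km.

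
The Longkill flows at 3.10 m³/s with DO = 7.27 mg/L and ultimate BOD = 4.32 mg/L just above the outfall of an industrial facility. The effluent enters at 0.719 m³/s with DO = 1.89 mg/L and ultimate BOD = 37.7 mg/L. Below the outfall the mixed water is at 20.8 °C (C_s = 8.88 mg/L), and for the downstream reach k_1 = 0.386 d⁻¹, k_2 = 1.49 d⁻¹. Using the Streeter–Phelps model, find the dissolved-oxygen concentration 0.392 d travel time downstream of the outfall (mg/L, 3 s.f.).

DO ≈ 6.30 mg/L

Mixed DO = (3.10×7.27 + 0.719×1.89)/(3.10+0.719) = 23.90/3.819 = 6.257 mg/L.
Mixed L₀ = (3.10×4.32 + 0.719×37.7)/(3.819) = 40.50/3.819 = 10.60 mg/L.
Initial deficit D₀ = C_s − DO₀ = 8.88 − 6.257 = 2.623 mg/L.
D(0.392) = [0.386×10.60/(1.49−0.386)](e^(−0.386×0.392) − e^(−1.49×0.392)) + 2.623 e^(−1.49×0.392)
= 3.708 × (0.8596 − 0.5576) + 2.623 × 0.5576 = 2.582 mg/L.
DO = 8.88 − 2.582 = 6.298 mg/L.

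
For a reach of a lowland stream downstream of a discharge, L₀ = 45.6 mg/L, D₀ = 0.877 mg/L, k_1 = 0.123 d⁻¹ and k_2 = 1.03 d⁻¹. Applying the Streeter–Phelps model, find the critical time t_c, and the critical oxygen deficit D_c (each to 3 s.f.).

t_c ≈ 2.17 d; D_c ≈ 4.17 mg/L

With k_2/k_1 = 8.374 and 1 − D₀(k_2−k_1)/(k_1 L₀) = 0.8582,
t_c = ln(8.374 × 0.8582) / (1.03 − 0.123) = ln(7.186) / 0.9070 = 1.972/0.9070 = 2.174 d.
L(t_c) = L₀ e^(−k_1 t_c) = 45.6 × 0.7653 = 34.90 mg/L, and at the critical point k_2 D_c = k_1 L, so D_c = (0.123/1.03) × 34.90 = 4.168 mg/L.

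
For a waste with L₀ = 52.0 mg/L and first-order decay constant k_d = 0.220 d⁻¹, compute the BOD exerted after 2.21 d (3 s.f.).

y ≈ 20.0 mg/L

y_t = L₀(1 − e^(−k_d t)) = 52.0 × (1 − e^(−0.220×2.21))
= 52.0 × (1 − 0.6150) = 52.0 × 0.3850 = 20.02 mg/L.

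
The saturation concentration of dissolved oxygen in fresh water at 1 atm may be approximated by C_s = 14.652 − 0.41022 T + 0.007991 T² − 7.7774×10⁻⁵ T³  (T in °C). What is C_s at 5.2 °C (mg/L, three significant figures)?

C_s = 14.652 − 0.41022×5.2 + 0.007991×5.2² − 7.7774×10⁻⁵×5.2³ = 12.72 mg/L.

C_s ≈ 12.7 mg/L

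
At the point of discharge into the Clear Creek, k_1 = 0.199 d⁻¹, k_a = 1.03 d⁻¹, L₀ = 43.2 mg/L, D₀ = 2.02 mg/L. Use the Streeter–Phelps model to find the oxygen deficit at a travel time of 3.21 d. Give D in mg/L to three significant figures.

k_1 L₀/(k_a−k_1) = 0.199×43.2/(1.03−0.199) = 8.597/0.8310 = 10.35 mg/L.
e^(−k_1 t) = e^(−0.199×3.210) = 0.5279; e^(−k_a t) = e^(−1.03×3.210) = 0.03665.
D = 10.35 × (0.5279 − 0.03665) + 2.02 × 0.03665 = 5.082 + 0.07404 = 5.156 mg/L.

D ≈ 5.16 mg/L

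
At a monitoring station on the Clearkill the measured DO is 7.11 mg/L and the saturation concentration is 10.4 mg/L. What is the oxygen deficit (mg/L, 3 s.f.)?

D = C_s − C = 10.4 − 7.11 = 3.29 mg/L.

D ≈ 3.29 mg/L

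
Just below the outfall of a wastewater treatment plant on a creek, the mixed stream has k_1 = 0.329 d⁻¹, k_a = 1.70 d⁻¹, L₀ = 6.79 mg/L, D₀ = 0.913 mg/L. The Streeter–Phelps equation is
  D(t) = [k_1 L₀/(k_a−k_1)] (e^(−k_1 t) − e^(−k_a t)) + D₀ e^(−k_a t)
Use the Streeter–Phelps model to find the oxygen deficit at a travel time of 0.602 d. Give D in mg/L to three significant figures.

D ≈ 1.08 mg/L

k_1 L₀/(k_a−k_1) = 0.329×6.79/(1.70−0.329) = 2.234/1.371 = 1.629 mg/L.
e^(−k_1 t) = e^(−0.329×0.6020) = 0.8203; e^(−k_a t) = e^(−1.70×0.6020) = 0.3594.
D = 1.629 × (0.8203 − 0.3594) + 0.913 × 0.3594 = 0.7511 + 0.3281 = 1.079 mg/L.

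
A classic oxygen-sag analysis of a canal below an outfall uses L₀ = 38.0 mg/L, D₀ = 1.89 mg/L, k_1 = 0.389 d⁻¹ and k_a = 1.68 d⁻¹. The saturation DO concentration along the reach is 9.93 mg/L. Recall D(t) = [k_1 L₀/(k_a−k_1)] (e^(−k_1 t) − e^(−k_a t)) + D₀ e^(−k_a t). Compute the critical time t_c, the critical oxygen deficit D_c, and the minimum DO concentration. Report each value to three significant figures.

t_c ≈ 0.993 d; D_c ≈ 5.98 mg/L; min DO ≈ 3.95 mg/L

At the critical point dD/dt = 0, so k_1 L₀ e^(−k_1 t) = k_a D. Substituting D(t) from the Streeter–Phelps equation and solving for t gives
t_c = ln[(k_a/k_1)(1 − D₀(k_a−k_1)/(k_1 L₀))] / (k_a−k_1).
Here k_a−k_1 = 1.291 d⁻¹ and 1 − D₀(k_a−k_1)/(k_1 L₀) = 1 − 1.89×1.291/(0.389×38.0) = 0.8349, so
t_c = ln(4.319 × 0.8349) / 1.291 = 1.283 / 1.291 = 0.9935 d.
L(t_c) = L₀ e^(−k_1 t_c) = 38.0 × 0.6795 = 25.82 mg/L, and at the critical point k_a D_c = k_1 L, so D_c = (0.389/1.68) × 25.82 = 5.978 mg/L.
Minimum DO = C_s − D_c = 9.93 − 5.978 = 3.952 mg/L.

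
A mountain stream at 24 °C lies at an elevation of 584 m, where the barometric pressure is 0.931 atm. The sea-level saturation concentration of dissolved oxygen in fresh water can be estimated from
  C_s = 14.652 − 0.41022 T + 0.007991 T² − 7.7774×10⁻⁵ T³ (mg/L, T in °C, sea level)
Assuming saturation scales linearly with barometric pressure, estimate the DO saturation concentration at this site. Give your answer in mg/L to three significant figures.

C_s ≈ 7.76 mg/L

At sea level: C_s = 14.652 − 0.41022×24 + 0.007991×24² − 7.7774×10⁻⁵×24³ = 8.334 mg/L.
Pressure correction: C_s' = 8.334 × 0.931 = 7.759 mg/L.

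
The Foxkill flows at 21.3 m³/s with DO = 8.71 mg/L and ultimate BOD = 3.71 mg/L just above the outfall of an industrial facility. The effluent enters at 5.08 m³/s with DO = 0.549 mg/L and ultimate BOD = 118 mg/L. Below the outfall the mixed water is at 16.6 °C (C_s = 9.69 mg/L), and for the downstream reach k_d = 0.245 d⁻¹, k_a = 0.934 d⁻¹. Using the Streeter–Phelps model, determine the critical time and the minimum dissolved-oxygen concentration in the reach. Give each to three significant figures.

t_c ≈ 1.47 d; minimum DO ≈ 4.98 mg/L

Mixed DO = (21.3×8.71 + 5.08×0.549)/(21.3+5.08) = 188.3/26.38 = 7.138 mg/L.
Mixed L₀ = (21.3×3.71 + 5.08×118)/(26.38) = 678.5/26.38 = 25.72 mg/L.
Initial deficit D₀ = C_s − DO₀ = 9.69 − 7.138 = 2.552 mg/L.
t_c = (1/0.6890) ln[(0.934/0.245)(1 − 2.552×0.6890/(0.245×25.72))] = 1.451 × ln(2.749) = 1.467 d.
D_c = (0.245/0.934) × 25.72 × e^(−0.245×1.467) = 0.2623 × 25.72 × 0.6980 = 4.709 mg/L.
Minimum DO = 9.69 − 4.709 = 4.981 mg/L.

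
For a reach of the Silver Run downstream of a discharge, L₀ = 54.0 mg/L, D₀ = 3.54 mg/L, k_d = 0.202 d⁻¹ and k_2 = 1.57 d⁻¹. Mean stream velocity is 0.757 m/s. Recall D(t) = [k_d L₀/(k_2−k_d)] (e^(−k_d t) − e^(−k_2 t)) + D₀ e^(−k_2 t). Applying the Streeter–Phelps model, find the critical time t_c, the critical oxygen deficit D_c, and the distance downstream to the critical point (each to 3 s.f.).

t_c ≈ 1.07 d; D_c ≈ 5.60 mg/L; x_c ≈ 70.0 km

At the critical point dD/dt = 0, so k_d L₀ e^(−k_d t) = k_2 D. Substituting D(t) from the Streeter–Phelps equation and solving for t gives
t_c = ln[(k_2/k_d)(1 − D₀(k_2−k_d)/(k_d L₀))] / (k_2−k_d).
Here k_2−k_d = 1.368 d⁻¹ and 1 − D₀(k_2−k_d)/(k_d L₀) = 1 − 3.54×1.368/(0.202×54.0) = 0.5560, so
t_c = ln(7.772 × 0.5560) / 1.368 = 1.464 / 1.368 = 1.070 d.
L(t_c) = L₀ e^(−k_d t_c) = 54.0 × 0.8056 = 43.50 mg/L, and at the critical point k_2 D_c = k_d L, so D_c = (0.202/1.57) × 43.50 = 5.597 mg/L.
x_c = v t_c = 0.757 m/s × 1.070 d × 86400 s/d = 69980 m ≈ 70.0 km.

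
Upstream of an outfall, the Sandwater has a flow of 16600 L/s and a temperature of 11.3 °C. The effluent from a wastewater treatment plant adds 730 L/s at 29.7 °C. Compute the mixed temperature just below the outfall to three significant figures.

Flow-weighted mixing: C = (Q_r C_r + Q_w C_w)/(Q_r + Q_w)
= (16600×11.3 + 730×29.7)/(16600 + 730) = 209300/17330 = 12.08 °C.

12.1 °C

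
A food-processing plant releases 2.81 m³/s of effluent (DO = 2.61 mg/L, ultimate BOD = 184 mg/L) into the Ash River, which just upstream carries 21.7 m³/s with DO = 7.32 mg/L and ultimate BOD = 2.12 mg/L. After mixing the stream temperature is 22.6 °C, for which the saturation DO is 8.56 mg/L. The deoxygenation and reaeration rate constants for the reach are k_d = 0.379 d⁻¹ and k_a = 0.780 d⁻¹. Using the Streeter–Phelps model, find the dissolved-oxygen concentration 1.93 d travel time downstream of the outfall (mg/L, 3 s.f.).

DO ≈ 2.54 mg/L

Mixed DO = (21.7×7.32 + 2.81×2.61)/(21.7+2.81) = 166.2/24.51 = 6.780 mg/L.
Mixed L₀ = (21.7×2.12 + 2.81×184)/(24.51) = 563.0/24.51 = 22.97 mg/L.
Initial deficit D₀ = C_s − DO₀ = 8.56 − 6.780 = 1.780 mg/L.
D(1.93) = [0.379×22.97/(0.780−0.379)](e^(−0.379×1.93) − e^(−0.780×1.93)) + 1.780 e^(−0.780×1.93)
= 21.71 × (0.4812 − 0.2219) + 1.780 × 0.2219 = 6.024 mg/L.
DO = 8.56 − 6.024 = 2.536 mg/L.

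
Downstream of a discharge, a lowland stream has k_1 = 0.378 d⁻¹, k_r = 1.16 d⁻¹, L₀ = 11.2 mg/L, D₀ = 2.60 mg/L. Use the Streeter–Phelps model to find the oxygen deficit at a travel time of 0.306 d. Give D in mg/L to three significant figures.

D ≈ 2.85 mg/L

k_1 L₀/(k_r−k_1) = 0.378×11.2/(1.16−0.378) = 4.234/0.7820 = 5.414 mg/L.
e^(−k_1 t) = e^(−0.378×0.3060) = 0.8908; e^(−k_r t) = e^(−1.16×0.3060) = 0.7012.
D = 5.414 × (0.8908 − 0.7012) + 2.60 × 0.7012 = 1.026 + 1.823 = 2.849 mg/L.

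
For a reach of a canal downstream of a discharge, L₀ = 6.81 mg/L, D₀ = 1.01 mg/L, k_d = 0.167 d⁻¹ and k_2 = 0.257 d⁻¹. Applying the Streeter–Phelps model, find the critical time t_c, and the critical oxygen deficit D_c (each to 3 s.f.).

t_c = [1/(k_2−k_d)] ln[(k_2/k_d)(1 − D₀(k_2−k_d)/(k_d L₀))]
= [1/(0.257−0.167)] ln[(0.257/0.167)(1 − 1.01×0.09000/(0.167×6.81))]
= (1/0.09000) ln[1.539 × 0.9201] = 11.11 × ln(1.416) = 11.11 × 0.3478 = 3.864 d.
D_c = (k_d/k_2) L₀ e^(−k_d t_c) = (0.167/0.257) × 6.81 × e^(−0.167×3.864) = 0.6498 × 6.81 × 0.5245 = 2.321 mg/L.

t_c ≈ 3.86 d; D_c ≈ 2.32 mg/L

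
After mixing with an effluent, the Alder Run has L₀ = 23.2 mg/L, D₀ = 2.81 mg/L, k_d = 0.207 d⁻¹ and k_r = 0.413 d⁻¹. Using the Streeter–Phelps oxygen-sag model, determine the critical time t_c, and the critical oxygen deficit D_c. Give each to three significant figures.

t_c ≈ 2.73 d; D_c ≈ 6.61 mg/L

t_c = [1/(k_r−k_d)] ln[(k_r/k_d)(1 − D₀(k_r−k_d)/(k_d L₀))]
= [1/(0.413−0.207)] ln[(0.413/0.207)(1 − 2.81×0.2060/(0.207×23.2))]
= (1/0.2060) ln[1.995 × 0.8795] = 4.854 × ln(1.755) = 4.854 × 0.5623 = 2.730 d.
D_c = (k_d/k_r) L₀ e^(−k_d t_c) = (0.207/0.413) × 23.2 × e^(−0.207×2.730) = 0.5012 × 23.2 × 0.5684 = 6.609 mg/L.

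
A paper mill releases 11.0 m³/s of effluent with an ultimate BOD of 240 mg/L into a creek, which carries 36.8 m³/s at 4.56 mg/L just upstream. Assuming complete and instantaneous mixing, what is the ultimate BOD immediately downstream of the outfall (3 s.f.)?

58.7 mg/L

Flow-weighted mixing: C = (Q_r C_r + Q_w C_w)/(Q_r + Q_w)
= (36.8×4.56 + 11.0×240)/(36.8 + 11.0) = 2808/47.80 = 58.74 mg/L.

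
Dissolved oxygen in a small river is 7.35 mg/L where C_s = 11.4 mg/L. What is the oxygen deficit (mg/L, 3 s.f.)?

D = C_s − C = 11.4 − 7.35 = 4.05 mg/L.

D ≈ 4.05 mg/L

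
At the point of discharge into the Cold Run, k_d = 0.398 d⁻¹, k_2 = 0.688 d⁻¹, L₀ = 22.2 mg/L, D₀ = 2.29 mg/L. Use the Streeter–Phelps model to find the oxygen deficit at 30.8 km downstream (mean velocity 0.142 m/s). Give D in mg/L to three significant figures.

Travel time t = x/v = 30.8 km / (0.142 m/s) = 30800 m / 0.142 m/s = 216900 s = 2.510 d.
k_d L₀/(k_2−k_d) = 0.398×22.2/(0.688−0.398) = 8.836/0.2900 = 30.47 mg/L.
e^(−k_d t) = e^(−0.398×2.510) = 0.3682; e^(−k_2 t) = e^(−0.688×2.510) = 0.1778.
D = 30.47 × (0.3682 − 0.1778) + 2.29 × 0.1778 = 5.801 + 0.4071 = 6.208 mg/L.

D ≈ 6.21 mg/L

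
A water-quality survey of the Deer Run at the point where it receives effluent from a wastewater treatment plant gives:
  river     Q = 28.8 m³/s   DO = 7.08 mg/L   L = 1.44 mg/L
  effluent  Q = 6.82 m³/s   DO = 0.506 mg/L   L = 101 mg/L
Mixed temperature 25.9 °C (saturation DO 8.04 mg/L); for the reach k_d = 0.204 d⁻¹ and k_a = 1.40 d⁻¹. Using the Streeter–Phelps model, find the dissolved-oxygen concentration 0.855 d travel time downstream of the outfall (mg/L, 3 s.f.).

Mixed DO = (28.8×7.08 + 6.82×0.506)/(28.8+6.82) = 207.4/35.62 = 5.821 mg/L.
Mixed L₀ = (28.8×1.44 + 6.82×101)/(35.62) = 730.3/35.62 = 20.50 mg/L.
Initial deficit D₀ = C_s − DO₀ = 8.04 − 5.821 = 2.219 mg/L.
D(0.855) = [0.204×20.50/(1.40−0.204)](e^(−0.204×0.855) − e^(−1.40×0.855)) + 2.219 e^(−1.40×0.855)
= 3.497 × (0.8399 − 0.3021) + 2.219 × 0.3021 = 2.551 mg/L.
DO = 8.04 − 2.551 = 5.489 mg/L.

DO ≈ 5.49 mg/L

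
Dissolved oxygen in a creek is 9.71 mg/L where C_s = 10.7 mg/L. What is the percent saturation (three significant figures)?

90.7 % saturation

% saturation = C/C_s × 100 = 9.71/10.7 × 100 = 90.7 %.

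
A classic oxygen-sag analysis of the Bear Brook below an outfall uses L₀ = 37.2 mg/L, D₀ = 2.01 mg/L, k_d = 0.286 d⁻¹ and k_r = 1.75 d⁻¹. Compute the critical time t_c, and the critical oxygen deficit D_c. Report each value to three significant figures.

At the critical point dD/dt = 0, so k_d L₀ e^(−k_d t) = k_r D. Substituting D(t) from the Streeter–Phelps equation and solving for t gives
t_c = ln[(k_r/k_d)(1 − D₀(k_r−k_d)/(k_d L₀))] / (k_r−k_d).
Here k_r−k_d = 1.464 d⁻¹ and 1 − D₀(k_r−k_d)/(k_d L₀) = 1 − 2.01×1.464/(0.286×37.2) = 0.7234, so
t_c = ln(6.119 × 0.7234) / 1.464 = 1.488 / 1.464 = 1.016 d.
D_c = (k_d/k_r) L₀ e^(−k_d t_c) = (0.286/1.75) × 37.2 × e^(−0.286×1.016) = 0.1634 × 37.2 × 0.7478 = 4.546 mg/L.

t_c ≈ 1.02 d; D_c ≈ 4.55 mg/L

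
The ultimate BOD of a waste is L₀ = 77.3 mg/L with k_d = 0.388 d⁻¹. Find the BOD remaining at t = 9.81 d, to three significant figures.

L ≈ 1.72 mg/L

L_t = L₀ e^(−k_d t) = 77.3 × e^(−0.388×9.81) = 77.3 × 0.02223 = 1.718 mg/L.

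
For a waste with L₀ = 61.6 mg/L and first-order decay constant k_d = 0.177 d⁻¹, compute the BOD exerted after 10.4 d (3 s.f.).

y_t = L₀(1 − e^(−k_d t)) = 61.6 × (1 − e^(−0.177×10.4))
= 61.6 × (1 − 0.1587) = 61.6 × 0.8413 = 51.82 mg/L.

y ≈ 51.8 mg/L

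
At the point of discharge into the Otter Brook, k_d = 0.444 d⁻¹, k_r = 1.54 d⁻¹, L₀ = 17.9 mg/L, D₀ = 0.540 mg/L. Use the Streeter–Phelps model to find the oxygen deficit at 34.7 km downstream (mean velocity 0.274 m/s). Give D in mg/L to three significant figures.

D ≈ 3.08 mg/L

Travel time t = x/v = 34.7 km / (0.274 m/s) = 34700 m / 0.274 m/s = 126600 s = 1.466 d.
k_d L₀/(k_r−k_d) = 0.444×17.9/(1.54−0.444) = 7.948/1.096 = 7.251 mg/L.
e^(−k_d t) = e^(−0.444×1.466) = 0.5216; e^(−k_r t) = e^(−1.54×1.466) = 0.1046.
D = 7.251 × (0.5216 − 0.1046) + 0.540 × 0.1046 = 3.024 + 0.05650 = 3.080 mg/L.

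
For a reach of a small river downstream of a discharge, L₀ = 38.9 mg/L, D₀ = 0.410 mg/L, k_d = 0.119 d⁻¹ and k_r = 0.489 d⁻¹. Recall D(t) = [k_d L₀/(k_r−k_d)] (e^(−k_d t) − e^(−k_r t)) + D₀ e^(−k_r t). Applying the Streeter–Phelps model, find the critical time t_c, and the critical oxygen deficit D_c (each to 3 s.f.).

With k_r/k_d = 4.109 and 1 − D₀(k_r−k_d)/(k_d L₀) = 0.9672,
t_c = ln(4.109 × 0.9672) / (0.489 − 0.119) = ln(3.975) / 0.3700 = 1.380/0.3700 = 3.730 d.
D_c = (k_d/k_r) L₀ e^(−k_d t_c) = (0.119/0.489) × 38.9 × e^(−0.119×3.730) = 0.2434 × 38.9 × 0.6416 = 6.074 mg/L.

t_c ≈ 3.73 d; D_c ≈ 6.07 mg/L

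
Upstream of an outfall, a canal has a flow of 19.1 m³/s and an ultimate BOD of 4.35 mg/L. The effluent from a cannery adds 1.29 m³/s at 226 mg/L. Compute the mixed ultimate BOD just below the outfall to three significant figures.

18.4 mg/L

Flow-weighted mixing: C = (Q_r C_r + Q_w C_w)/(Q_r + Q_w)
= (19.1×4.35 + 1.29×226)/(19.1 + 1.29) = 374.6/20.39 = 18.37 mg/L.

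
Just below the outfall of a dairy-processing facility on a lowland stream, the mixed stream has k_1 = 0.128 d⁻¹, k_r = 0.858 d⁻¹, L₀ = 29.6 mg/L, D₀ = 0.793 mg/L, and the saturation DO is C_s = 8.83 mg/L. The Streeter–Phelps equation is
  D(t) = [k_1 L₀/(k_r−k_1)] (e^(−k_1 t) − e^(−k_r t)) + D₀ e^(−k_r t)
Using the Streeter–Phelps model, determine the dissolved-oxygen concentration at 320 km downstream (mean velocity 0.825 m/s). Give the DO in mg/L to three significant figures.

Travel time t = x/v = 320 km / (0.825 m/s) = 320000 m / 0.825 m/s = 387900 s = 4.489 d.
k_1 L₀/(k_r−k_1) = 0.128×29.6/(0.858−0.128) = 3.789/0.7300 = 5.190 mg/L.
e^(−k_1 t) = e^(−0.128×4.489) = 0.5629; e^(−k_r t) = e^(−0.858×4.489) = 0.02124.
D = 5.190 × (0.5629 − 0.02124) + 0.793 × 0.02124 = 2.811 + 0.01684 = 2.828 mg/L.
DO = C_s − D = 8.83 − 2.828 = 6.002 mg/L.

DO ≈ 6.00 mg/L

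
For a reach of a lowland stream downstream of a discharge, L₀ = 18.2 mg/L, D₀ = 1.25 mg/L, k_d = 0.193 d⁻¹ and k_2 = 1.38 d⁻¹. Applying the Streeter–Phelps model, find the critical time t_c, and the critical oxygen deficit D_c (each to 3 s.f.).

With k_2/k_d = 7.150 and 1 − D₀(k_2−k_d)/(k_d L₀) = 0.5776,
t_c = ln(7.150 × 0.5776) / (1.38 − 0.193) = ln(4.130) / 1.187 = 1.418/1.187 = 1.195 d.
D_c = (k_d/k_2) L₀ e^(−k_d t_c) = (0.193/1.38) × 18.2 × e^(−0.193×1.195) = 0.1399 × 18.2 × 0.7941 = 2.021 mg/L.

t_c ≈ 1.19 d; D_c ≈ 2.02 mg/L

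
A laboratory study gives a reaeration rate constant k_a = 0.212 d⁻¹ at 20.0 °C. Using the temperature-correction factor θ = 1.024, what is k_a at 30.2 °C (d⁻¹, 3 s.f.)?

k_a(T₂) = k_a(T₁) · θ^(T₂−T₁) = 0.212 × 1.024^(30.2−20.0)
= 0.212 × 1.024^10.2 = 0.212 × 1.274 = 0.2700 d⁻¹.

k_a ≈ 0.270 d⁻¹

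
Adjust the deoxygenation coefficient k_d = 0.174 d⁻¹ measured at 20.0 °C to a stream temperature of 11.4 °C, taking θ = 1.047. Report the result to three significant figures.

k_d ≈ 0.117 d⁻¹

k_d(T₂) = k_d(T₁) · θ^(T₂−T₁) = 0.174 × 1.047^(11.4−20.0)
= 0.174 × 1.047^-8.60 = 0.174 × 0.6737 = 0.1172 d⁻¹.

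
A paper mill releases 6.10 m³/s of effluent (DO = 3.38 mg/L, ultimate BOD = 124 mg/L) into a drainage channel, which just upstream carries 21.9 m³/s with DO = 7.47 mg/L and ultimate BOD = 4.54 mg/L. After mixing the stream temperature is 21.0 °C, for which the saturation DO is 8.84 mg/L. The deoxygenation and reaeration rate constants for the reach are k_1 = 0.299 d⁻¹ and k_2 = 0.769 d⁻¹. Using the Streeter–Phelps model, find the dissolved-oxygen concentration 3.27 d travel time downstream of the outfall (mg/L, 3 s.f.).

Mixed DO = (21.9×7.47 + 6.10×3.38)/(21.9+6.10) = 184.2/28.00 = 6.579 mg/L.
Mixed L₀ = (21.9×4.54 + 6.10×124)/(28.00) = 855.8/28.00 = 30.57 mg/L.
Initial deficit D₀ = C_s − DO₀ = 8.84 − 6.579 = 2.261 mg/L.
D(3.27) = [0.299×30.57/(0.769−0.299)](e^(−0.299×3.27) − e^(−0.769×3.27)) + 2.261 e^(−0.769×3.27)
= 19.44 × (0.3762 − 0.08089) + 2.261 × 0.08089 = 5.924 mg/L.
DO = 8.84 − 5.924 = 2.916 mg/L.

DO ≈ 2.92 mg/L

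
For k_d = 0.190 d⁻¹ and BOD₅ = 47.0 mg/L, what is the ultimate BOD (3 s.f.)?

L₀ ≈ 76.6 mg/L

BOD₅ = L₀(1 − e^(−5k_d)) ⇒ L₀ = BOD₅ / (1 − e^(−5×0.190))
= 47.0 / (1 − 0.3867) = 47.0 / 0.6133 = 76.64 mg/L.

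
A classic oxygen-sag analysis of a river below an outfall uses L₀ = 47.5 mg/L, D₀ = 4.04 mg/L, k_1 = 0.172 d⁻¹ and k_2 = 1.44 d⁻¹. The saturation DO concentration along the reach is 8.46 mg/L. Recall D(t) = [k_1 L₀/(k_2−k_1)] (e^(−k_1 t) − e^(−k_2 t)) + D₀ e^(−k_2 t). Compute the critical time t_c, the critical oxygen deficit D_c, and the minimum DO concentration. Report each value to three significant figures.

t_c = [1/(k_2−k_1)] ln[(k_2/k_1)(1 − D₀(k_2−k_1)/(k_1 L₀))]
= [1/(1.44−0.172)] ln[(1.44/0.172)(1 − 4.04×1.268/(0.172×47.5))]
= (1/1.268) ln[8.372 × 0.3730] = 0.7886 × ln(3.123) = 0.7886 × 1.139 = 0.8980 d.
L(t_c) = L₀ e^(−k_1 t_c) = 47.5 × 0.8569 = 40.70 mg/L, and at the critical point k_2 D_c = k_1 L, so D_c = (0.172/1.44) × 40.70 = 4.862 mg/L.
Minimum DO = C_s − D_c = 8.46 − 4.862 = 3.598 mg/L.

t_c ≈ 0.898 d; D_c ≈ 4.86 mg/L; min DO ≈ 3.60 mg/L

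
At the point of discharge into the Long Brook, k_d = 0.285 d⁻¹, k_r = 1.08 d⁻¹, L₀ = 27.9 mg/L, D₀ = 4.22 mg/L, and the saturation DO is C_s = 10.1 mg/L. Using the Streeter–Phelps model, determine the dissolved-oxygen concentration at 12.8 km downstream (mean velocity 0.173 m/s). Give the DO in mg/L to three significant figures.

DO ≈ 4.56 mg/L

Travel time t = x/v = 12.8 km / (0.173 m/s) = 12800 m / 0.173 m/s = 73990 s = 0.8563 d.
k_d L₀/(k_r−k_d) = 0.285×27.9/(1.08−0.285) = 7.951/0.7950 = 10.00 mg/L.
e^(−k_d t) = e^(−0.285×0.8563) = 0.7834; e^(−k_r t) = e^(−1.08×0.8563) = 0.3966.
D = 10.00 × (0.7834 − 0.3966) + 4.22 × 0.3966 = 3.869 + 1.674 = 5.543 mg/L.
DO = C_s − D = 10.1 − 5.543 = 4.557 mg/L.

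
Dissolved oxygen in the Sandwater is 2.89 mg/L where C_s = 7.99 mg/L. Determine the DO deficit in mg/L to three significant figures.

D = C_s − C = 7.99 − 2.89 = 5.10 mg/L.

D ≈ 5.10 mg/L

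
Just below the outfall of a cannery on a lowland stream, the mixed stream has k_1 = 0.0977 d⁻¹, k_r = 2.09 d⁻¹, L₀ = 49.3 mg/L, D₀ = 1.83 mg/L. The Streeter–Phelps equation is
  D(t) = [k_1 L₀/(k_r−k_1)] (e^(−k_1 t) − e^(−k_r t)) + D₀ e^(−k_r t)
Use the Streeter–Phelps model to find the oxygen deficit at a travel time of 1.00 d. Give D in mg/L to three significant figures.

k_1 L₀/(k_r−k_1) = 0.0977×49.3/(2.09−0.0977) = 4.817/1.992 = 2.418 mg/L.
e^(−k_1 t) = e^(−0.0977×1.000) = 0.9069; e^(−k_r t) = e^(−2.09×1.000) = 0.1237.
D = 2.418 × (0.9069 − 0.1237) + 1.83 × 0.1237 = 1.894 + 0.2263 = 2.120 mg/L.

D ≈ 2.12 mg/L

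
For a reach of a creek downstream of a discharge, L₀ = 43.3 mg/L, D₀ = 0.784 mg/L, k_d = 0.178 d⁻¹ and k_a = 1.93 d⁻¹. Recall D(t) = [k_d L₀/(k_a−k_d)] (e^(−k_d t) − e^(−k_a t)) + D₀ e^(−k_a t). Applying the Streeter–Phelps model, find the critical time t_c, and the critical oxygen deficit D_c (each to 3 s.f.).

t_c ≈ 1.25 d; D_c ≈ 3.20 mg/L

At the critical point dD/dt = 0, so k_d L₀ e^(−k_d t) = k_a D. Substituting D(t) from the Streeter–Phelps equation and solving for t gives
t_c = ln[(k_a/k_d)(1 − D₀(k_a−k_d)/(k_d L₀))] / (k_a−k_d).
Here k_a−k_d = 1.752 d⁻¹ and 1 − D₀(k_a−k_d)/(k_d L₀) = 1 − 0.784×1.752/(0.178×43.3) = 0.8218, so
t_c = ln(10.84 × 0.8218) / 1.752 = 2.187 / 1.752 = 1.248 d.
D_c = (k_d/k_a) L₀ e^(−k_d t_c) = (0.178/1.93) × 43.3 × e^(−0.178×1.248) = 0.09223 × 43.3 × 0.8007 = 3.198 mg/L.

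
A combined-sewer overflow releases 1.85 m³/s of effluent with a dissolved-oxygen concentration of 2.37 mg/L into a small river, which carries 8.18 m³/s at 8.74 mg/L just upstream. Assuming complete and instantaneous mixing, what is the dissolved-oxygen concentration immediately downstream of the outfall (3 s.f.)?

Flow-weighted mixing: C = (Q_r C_r + Q_w C_w)/(Q_r + Q_w)
= (8.18×8.74 + 1.85×2.37)/(8.18 + 1.85) = 75.88/10.03 = 7.565 mg/L.

7.57 mg/L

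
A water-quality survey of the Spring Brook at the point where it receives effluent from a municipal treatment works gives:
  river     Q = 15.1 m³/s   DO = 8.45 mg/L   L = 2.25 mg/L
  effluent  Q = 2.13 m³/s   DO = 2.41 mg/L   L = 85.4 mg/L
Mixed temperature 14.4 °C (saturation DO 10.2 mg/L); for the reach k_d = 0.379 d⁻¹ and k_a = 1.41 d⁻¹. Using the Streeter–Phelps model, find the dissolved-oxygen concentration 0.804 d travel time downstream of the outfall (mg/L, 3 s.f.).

DO ≈ 7.48 mg/L

Mixed DO = (15.1×8.45 + 2.13×2.41)/(15.1+2.13) = 132.7/17.23 = 7.703 mg/L.
Mixed L₀ = (15.1×2.25 + 2.13×85.4)/(17.23) = 215.9/17.23 = 12.53 mg/L.
Initial deficit D₀ = C_s − DO₀ = 10.2 − 7.703 = 2.497 mg/L.
D(0.804) = [0.379×12.53/(1.41−0.379)](e^(−0.379×0.804) − e^(−1.41×0.804)) + 2.497 e^(−1.41×0.804)
= 4.606 × (0.7373 − 0.3219) + 2.497 × 0.3219 = 2.717 mg/L.
DO = 10.2 − 2.717 = 7.483 mg/L.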